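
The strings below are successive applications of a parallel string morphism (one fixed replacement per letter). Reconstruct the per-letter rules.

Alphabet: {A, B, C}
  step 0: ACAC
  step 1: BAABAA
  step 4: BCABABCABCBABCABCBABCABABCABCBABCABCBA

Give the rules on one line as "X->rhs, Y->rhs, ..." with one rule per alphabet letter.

  step 0 ⇒ step 1: ACAC ⇒ BA·A·BA·A
    A ↦ BA
    C ↦ A
    B ↦ BC  (constrained at step 1)

A->BA, B->BC, C->A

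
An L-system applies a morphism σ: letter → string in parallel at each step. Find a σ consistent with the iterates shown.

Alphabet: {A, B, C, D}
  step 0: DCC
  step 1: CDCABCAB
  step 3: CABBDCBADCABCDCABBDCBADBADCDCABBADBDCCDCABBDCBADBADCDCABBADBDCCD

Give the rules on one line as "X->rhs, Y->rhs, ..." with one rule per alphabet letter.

  step 0 ⇒ step 1: DCC ⇒ CD·CAB·CAB
    C ↦ CAB
    D ↦ CD
    A ↦ BDC  (constrained at step 1)
    B ↦ BAD  (constrained at step 1)

A->BDC, B->BAD, C->CAB, D->CD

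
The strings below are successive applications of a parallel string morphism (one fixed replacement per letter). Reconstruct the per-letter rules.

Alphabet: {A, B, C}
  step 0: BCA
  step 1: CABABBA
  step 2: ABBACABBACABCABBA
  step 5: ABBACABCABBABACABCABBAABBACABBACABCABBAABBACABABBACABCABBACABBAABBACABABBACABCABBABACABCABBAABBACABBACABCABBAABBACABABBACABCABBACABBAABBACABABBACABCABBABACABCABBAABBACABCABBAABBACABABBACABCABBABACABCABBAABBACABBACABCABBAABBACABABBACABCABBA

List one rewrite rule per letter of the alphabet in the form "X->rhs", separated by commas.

  step 1 ⇒ step 2: CABABBA ⇒ AB·BA·CAB·BA·CAB·CAB·BA
    A ↦ BA
    B ↦ CAB
    C ↦ AB

A->BA, B->CAB, C->AB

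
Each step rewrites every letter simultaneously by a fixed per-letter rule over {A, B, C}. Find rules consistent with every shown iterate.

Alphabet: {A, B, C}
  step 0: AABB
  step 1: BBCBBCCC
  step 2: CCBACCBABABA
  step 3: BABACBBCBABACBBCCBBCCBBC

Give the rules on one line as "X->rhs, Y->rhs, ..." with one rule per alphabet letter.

  step 2 ⇒ step 3: CCBACCBABABA ⇒ BA·BA·C·BBC·BA·BA·C·BBC·C·BBC·C·BBC
    A ↦ BBC
    B ↦ C
    C ↦ BA

A->BBC, B->C, C->BA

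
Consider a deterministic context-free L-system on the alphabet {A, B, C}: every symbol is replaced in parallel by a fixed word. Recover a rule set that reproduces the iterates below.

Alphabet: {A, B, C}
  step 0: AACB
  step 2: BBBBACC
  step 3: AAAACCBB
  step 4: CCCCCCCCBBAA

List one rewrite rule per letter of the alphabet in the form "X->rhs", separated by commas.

  step 3 ⇒ step 4: AAAACCBB ⇒ CC·CC·CC·CC·B·B·A·A
    A ↦ CC
    B ↦ A
    C ↦ B

A->CC, B->A, C->B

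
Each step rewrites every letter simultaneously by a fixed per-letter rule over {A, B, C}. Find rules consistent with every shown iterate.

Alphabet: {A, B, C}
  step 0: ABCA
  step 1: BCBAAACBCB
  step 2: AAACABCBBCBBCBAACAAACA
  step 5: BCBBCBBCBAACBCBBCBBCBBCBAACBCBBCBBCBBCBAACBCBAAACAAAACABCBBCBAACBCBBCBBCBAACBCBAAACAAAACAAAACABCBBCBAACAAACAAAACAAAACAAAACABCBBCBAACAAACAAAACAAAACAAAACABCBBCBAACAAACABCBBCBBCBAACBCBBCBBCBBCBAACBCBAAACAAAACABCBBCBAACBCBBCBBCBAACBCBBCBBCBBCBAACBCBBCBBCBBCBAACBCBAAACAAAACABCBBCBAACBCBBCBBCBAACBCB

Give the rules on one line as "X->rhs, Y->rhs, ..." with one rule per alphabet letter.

A->BCB, B->A, C->AAC

  step 1 ⇒ step 2: BCBAAACBCB ⇒ A·AAC·A·BCB·BCB·BCB·AAC·A·AAC·A
    A ↦ BCB
    B ↦ A
    C ↦ AAC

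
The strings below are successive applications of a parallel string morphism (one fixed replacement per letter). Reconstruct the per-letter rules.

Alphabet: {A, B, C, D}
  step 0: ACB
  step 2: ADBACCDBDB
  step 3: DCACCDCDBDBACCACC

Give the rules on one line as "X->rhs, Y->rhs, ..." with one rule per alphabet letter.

  step 2 ⇒ step 3: ADBACCDBDB ⇒ DC·A·CC·DC·DB·DB·A·CC·A·CC
    A ↦ DC
    B ↦ CC
    C ↦ DB
    D ↦ A

A->DC, B->CC, C->DB, D->A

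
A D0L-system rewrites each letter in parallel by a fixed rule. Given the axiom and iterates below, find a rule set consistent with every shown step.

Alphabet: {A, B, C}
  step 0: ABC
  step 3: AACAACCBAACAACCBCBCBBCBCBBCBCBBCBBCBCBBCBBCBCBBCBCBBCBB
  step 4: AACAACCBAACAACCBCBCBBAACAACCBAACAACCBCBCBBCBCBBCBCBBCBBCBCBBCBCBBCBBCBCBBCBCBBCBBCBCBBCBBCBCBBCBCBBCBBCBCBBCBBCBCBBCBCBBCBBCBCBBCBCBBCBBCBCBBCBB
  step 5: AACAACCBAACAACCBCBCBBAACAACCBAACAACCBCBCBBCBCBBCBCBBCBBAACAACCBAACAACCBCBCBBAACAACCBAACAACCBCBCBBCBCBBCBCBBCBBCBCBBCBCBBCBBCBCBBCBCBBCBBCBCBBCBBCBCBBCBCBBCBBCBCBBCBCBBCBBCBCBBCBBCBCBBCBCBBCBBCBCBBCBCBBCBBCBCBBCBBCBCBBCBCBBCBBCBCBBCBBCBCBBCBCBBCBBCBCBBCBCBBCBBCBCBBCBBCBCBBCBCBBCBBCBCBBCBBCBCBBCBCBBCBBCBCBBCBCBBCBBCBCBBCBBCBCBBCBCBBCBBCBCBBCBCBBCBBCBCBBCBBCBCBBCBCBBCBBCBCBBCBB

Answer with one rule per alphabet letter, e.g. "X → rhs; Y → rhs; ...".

  step 4 ⇒ step 5: AACAACCBAACAACCBCBCBBAACAACCBAACAACCBCBCBBCBCBBCBCBBCBBCBCBBCBCBBCBBCBCBBCBCBBCBBCBCBBCBBCBCBBCBCBBCBBCBCBBCBBCBCBBCBCBBCBBCBCBBCBCBBCBBCBCBBCBB ⇒ AAC·AAC·CB·AAC·AAC·CB·CB·CBB·AAC·AAC·CB·AAC·AAC·CB·CB·CBB·CB·CBB·CB·CBB·CBB·AAC·AAC·CB·AAC·AAC·CB·CB·CBB·AAC·AAC·CB·AAC·AAC·CB·CB·CBB·CB·CBB·CB·CBB·CBB·CB·CBB·CB·CBB·CBB·CB·CBB·CB·CBB·CBB·CB·CBB·CBB·CB·CBB·CB·CBB·CBB·CB·CBB·CB·CBB·CBB·CB·CBB·CBB·CB·CBB·CB·CBB·CBB·CB·CBB·CB·CBB·CBB·CB·CBB·CBB·CB·CBB·CB·CBB·CBB·CB·CBB·CBB·CB·CBB·CB·CBB·CBB·CB·CBB·CB·CBB·CBB·CB·CBB·CBB·CB·CBB·CB·CBB·CBB·CB·CBB·CBB·CB·CBB·CB·CBB·CBB·CB·CBB·CB·CBB·CBB·CB·CBB·CBB·CB·CBB·CB·CBB·CBB·CB·CBB·CB·CBB·CBB·CB·CBB·CBB·CB·CBB·CB·CBB·CBB·CB·CBB·CBB
    A ↦ AAC
    B ↦ CBB
    C ↦ CB

A->AAC, B->CBB, C->CB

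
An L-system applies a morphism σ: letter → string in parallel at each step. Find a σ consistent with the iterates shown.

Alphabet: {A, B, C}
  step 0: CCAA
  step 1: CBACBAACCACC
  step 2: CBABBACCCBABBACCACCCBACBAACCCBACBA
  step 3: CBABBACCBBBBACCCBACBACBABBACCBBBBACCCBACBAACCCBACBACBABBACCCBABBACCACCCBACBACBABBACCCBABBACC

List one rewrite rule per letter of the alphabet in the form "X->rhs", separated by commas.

A->ACC, B->BB, C->CBA

  step 2 ⇒ step 3: CBABBACCCBABBACCACCCBACBAACCCBACBA ⇒ CBA·BB·ACC·BB·BB·ACC·CBA·CBA·CBA·BB·ACC·BB·BB·ACC·CBA·CBA·ACC·CBA·CBA·CBA·BB·ACC·CBA·BB·ACC·ACC·CBA·CBA·CBA·BB·ACC·CBA·BB·ACC
    A ↦ ACC
    B ↦ BB
    C ↦ CBA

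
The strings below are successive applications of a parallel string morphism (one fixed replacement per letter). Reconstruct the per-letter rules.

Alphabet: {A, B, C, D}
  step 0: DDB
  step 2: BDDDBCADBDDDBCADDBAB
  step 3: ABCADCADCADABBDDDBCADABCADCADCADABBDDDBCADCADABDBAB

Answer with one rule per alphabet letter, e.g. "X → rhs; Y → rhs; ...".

A->DB, B->AB, C->BDD, D->CAD

  step 2 ⇒ step 3: BDDDBCADBDDDBCADDBAB ⇒ AB·CAD·CAD·CAD·AB·BDD·DB·CAD·AB·CAD·CAD·CAD·AB·BDD·DB·CAD·CAD·AB·DB·AB
    A ↦ DB
    B ↦ AB
    C ↦ BDD
    D ↦ CAD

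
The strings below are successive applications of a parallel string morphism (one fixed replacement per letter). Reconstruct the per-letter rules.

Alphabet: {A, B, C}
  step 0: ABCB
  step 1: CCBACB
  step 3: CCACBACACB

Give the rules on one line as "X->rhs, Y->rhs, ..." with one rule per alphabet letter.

A->C, B->CB, C->A

  step 0 ⇒ step 1: ABCB ⇒ C·CB·A·CB
    A ↦ C
    B ↦ CB
    C ↦ A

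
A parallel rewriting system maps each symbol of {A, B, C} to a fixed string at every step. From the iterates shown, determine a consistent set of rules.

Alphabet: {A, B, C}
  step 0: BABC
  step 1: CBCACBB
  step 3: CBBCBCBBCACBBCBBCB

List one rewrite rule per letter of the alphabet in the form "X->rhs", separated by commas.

  step 0 ⇒ step 1: BABC ⇒ CB·CA·CB·B
    A ↦ CA
    B ↦ CB
    C ↦ B

A->CA, B->CB, C->B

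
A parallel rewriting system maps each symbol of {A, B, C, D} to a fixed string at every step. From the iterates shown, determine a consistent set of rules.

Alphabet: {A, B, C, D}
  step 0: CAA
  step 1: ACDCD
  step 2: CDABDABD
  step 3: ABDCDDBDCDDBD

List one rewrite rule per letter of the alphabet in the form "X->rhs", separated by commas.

A->CD, B->D, C->A, D->BD

  step 2 ⇒ step 3: CDABDABD ⇒ A·BD·CD·D·BD·CD·D·BD
    A ↦ CD
    B ↦ D
    C ↦ A
    D ↦ BD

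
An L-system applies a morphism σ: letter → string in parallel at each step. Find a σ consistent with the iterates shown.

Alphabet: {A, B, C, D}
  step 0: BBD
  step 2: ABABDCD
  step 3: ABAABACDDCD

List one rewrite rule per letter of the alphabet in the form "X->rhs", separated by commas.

A->AB, B->A, C->D, D->CD

  step 2 ⇒ step 3: ABABDCD ⇒ AB·A·AB·A·CD·D·CD
    A ↦ AB
    B ↦ A
    C ↦ D
    D ↦ CD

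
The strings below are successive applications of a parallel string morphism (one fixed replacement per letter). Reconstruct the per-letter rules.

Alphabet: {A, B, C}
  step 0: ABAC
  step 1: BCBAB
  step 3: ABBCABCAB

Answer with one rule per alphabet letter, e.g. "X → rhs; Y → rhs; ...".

A->B, B->C, C->AB

  step 0 ⇒ step 1: ABAC ⇒ B·C·B·AB
    A ↦ B
    B ↦ C
    C ↦ AB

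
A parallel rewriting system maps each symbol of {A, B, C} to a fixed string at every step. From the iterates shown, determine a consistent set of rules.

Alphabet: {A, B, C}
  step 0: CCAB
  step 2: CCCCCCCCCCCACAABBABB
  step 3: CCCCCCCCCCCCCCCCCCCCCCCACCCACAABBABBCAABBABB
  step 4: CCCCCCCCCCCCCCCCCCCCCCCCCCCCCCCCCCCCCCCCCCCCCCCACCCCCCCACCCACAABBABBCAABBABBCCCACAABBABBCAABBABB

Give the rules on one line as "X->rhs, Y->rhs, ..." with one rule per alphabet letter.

A->CA, B->ABB, C->CC

  step 3 ⇒ step 4: CCCCCCCCCCCCCCCCCCCCCCCACCCACAABBABBCAABBABB ⇒ CC·CC·CC·CC·CC·CC·CC·CC·CC·CC·CC·CC·CC·CC·CC·CC·CC·CC·CC·CC·CC·CC·CC·CA·CC·CC·CC·CA·CC·CA·CA·ABB·ABB·CA·ABB·ABB·CC·CA·CA·ABB·ABB·CA·ABB·ABB
    A ↦ CA
    B ↦ ABB
    C ↦ CC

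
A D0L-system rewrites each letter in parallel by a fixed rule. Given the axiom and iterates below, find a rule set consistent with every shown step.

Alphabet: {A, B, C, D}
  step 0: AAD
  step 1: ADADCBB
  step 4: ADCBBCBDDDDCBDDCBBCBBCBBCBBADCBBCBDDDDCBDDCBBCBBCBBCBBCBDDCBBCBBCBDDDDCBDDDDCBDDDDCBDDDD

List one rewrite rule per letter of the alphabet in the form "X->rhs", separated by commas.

  step 0 ⇒ step 1: AAD ⇒ AD·AD·CBB
    A ↦ AD
    D ↦ CBB
    B ↦ DD  (constrained at step 1)
    C ↦ CB  (constrained at step 1)

A->AD, B->DD, C->CB, D->CBB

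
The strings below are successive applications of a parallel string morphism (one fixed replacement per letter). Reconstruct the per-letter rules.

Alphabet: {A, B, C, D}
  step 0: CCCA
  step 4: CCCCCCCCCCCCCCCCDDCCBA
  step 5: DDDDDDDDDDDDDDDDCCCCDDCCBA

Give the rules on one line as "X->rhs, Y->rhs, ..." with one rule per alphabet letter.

  step 4 ⇒ step 5: CCCCCCCCCCCCCCCCDDCCBA ⇒ D·D·D·D·D·D·D·D·D·D·D·D·D·D·D·D·CC·CC·D·D·CC·BA
    A ↦ BA
    B ↦ CC
    C ↦ D
    D ↦ CC

A->BA, B->CC, C->D, D->CC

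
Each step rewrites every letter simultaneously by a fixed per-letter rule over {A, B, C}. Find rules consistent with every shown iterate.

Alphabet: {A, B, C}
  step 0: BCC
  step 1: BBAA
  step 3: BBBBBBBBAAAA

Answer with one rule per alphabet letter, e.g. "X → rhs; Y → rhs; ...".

A->CC, B->BB, C->A

  step 0 ⇒ step 1: BCC ⇒ BB·A·A
    B ↦ BB
    C ↦ A
    A ↦ CC  (constrained at step 1)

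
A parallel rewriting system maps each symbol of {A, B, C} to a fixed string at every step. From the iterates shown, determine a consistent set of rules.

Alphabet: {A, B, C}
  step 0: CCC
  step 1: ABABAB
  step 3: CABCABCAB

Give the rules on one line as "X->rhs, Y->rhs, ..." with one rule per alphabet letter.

A->B, B->C, C->AB

  step 0 ⇒ step 1: CCC ⇒ AB·AB·AB
    C ↦ AB
    A ↦ B  (constrained at step 1)
    B ↦ C  (constrained at step 1)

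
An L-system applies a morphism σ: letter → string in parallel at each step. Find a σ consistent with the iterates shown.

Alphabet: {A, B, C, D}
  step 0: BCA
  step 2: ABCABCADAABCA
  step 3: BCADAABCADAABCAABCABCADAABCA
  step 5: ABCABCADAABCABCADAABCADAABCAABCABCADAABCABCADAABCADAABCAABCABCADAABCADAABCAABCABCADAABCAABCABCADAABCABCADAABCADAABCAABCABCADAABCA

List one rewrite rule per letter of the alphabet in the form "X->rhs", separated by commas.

A->BCA, B->D, C->AA, D->A

  step 2 ⇒ step 3: ABCABCADAABCA ⇒ BCA·D·AA·BCA·D·AA·BCA·A·BCA·BCA·D·AA·BCA
    A ↦ BCA
    B ↦ D
    C ↦ AA
    D ↦ A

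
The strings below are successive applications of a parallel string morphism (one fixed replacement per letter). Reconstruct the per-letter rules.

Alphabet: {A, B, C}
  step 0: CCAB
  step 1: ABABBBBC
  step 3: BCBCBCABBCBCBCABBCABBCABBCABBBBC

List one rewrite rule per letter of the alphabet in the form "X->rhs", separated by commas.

  step 0 ⇒ step 1: CCAB ⇒ AB·AB·BB·BC
    A ↦ BB
    B ↦ BC
    C ↦ AB

A->BB, B->BC, C->AB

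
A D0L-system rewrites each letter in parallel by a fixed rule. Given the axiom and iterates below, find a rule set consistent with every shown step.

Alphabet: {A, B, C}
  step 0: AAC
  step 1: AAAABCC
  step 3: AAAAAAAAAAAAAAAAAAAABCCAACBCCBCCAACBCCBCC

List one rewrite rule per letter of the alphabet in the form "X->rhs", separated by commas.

  step 0 ⇒ step 1: AAC ⇒ AA·AA·BCC
    A ↦ AA
    C ↦ BCC
    B ↦ AAC  (constrained at step 1)

A->AA, B->AAC, C->BCC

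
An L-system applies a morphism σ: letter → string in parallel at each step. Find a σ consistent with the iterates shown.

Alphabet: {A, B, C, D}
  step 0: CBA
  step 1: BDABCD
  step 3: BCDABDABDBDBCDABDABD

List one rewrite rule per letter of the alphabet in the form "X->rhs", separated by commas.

A->BCD, B->A, C->BD, D->BD

  step 0 ⇒ step 1: CBA ⇒ BD·A·BCD
    A ↦ BCD
    B ↦ A
    C ↦ BD
    D ↦ BD  (constrained at step 1)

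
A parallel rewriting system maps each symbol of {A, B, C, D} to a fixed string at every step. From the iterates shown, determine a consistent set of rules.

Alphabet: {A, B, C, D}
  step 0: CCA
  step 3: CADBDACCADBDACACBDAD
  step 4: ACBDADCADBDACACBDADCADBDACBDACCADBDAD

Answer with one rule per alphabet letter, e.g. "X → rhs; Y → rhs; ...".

A->BD, B->C, C->AC, D->AD

  step 3 ⇒ step 4: CADBDACCADBDACACBDAD ⇒ AC·BD·AD·C·AD·BD·AC·AC·BD·AD·C·AD·BD·AC·BD·AC·C·AD·BD·AD
    A ↦ BD
    B ↦ C
    C ↦ AC
    D ↦ AD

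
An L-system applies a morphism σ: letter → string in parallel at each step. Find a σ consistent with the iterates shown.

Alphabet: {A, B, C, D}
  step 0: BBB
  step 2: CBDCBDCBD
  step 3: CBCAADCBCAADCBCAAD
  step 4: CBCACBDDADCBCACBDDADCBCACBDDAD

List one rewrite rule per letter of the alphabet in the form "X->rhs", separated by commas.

  step 3 ⇒ step 4: CBCAADCBCAADCBCAAD ⇒ CB·CA·CB·D·D·AD·CB·CA·CB·D·D·AD·CB·CA·CB·D·D·AD
    A ↦ D
    B ↦ CA
    C ↦ CB
    D ↦ AD

A->D, B->CA, C->CB, D->AD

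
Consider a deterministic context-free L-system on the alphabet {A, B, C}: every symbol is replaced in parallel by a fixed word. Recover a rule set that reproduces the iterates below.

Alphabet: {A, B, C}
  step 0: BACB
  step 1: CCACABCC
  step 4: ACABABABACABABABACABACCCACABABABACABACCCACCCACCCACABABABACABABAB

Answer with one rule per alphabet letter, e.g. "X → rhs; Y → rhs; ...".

  step 0 ⇒ step 1: BACB ⇒ CC·AC·AB·CC
    A ↦ AC
    B ↦ CC
    C ↦ AB

A->AC, B->CC, C->AB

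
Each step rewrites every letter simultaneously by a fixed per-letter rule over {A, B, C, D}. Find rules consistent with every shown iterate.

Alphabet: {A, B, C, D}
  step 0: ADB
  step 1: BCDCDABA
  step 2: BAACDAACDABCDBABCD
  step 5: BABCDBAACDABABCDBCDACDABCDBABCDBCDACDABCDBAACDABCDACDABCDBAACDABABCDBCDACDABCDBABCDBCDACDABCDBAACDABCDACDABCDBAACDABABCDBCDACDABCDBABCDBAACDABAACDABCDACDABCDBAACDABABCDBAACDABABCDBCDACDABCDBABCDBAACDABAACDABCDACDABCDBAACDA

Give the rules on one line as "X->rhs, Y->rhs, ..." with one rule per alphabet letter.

  step 1 ⇒ step 2: BCDCDABA ⇒ BA·A·CDA·A·CDA·BCD·BA·BCD
    A ↦ BCD
    B ↦ BA
    C ↦ A
    D ↦ CDA

A->BCD, B->BA, C->A, D->CDA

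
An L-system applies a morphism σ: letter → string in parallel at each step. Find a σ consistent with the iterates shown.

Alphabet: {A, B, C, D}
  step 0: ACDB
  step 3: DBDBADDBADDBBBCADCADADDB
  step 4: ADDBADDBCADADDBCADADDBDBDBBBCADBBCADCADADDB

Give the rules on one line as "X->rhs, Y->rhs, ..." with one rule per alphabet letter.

A->C, B->DB, C->BB, D->AD

  step 3 ⇒ step 4: DBDBADDBADDBBBCADCADADDB ⇒ AD·DB·AD·DB·C·AD·AD·DB·C·AD·AD·DB·DB·DB·BB·C·AD·BB·C·AD·C·AD·AD·DB
    A ↦ C
    B ↦ DB
    C ↦ BB
    D ↦ AD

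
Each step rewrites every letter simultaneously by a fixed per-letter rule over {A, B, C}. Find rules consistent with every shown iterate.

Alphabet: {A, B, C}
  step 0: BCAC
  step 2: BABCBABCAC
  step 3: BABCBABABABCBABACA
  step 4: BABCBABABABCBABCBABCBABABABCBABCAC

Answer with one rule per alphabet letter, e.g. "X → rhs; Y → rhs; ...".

  step 3 ⇒ step 4: BABCBABABABCBABACA ⇒ BAB·C·BAB·A·BAB·C·BAB·C·BAB·C·BAB·A·BAB·C·BAB·C·A·C
    A ↦ C
    B ↦ BAB
    C ↦ A

A->C, B->BAB, C->A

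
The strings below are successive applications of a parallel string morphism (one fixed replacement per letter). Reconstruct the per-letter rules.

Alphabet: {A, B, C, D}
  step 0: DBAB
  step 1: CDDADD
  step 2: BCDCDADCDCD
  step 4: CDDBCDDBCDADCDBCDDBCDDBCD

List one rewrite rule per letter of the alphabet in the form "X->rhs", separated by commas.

A->AD, B->D, C->B, D->CD

  step 1 ⇒ step 2: CDDADD ⇒ B·CD·CD·AD·CD·CD
    A ↦ AD
    C ↦ B
    D ↦ CD
  step 0 ⇒ step 1: DBAB ⇒ CD·D·AD·D
    B ↦ D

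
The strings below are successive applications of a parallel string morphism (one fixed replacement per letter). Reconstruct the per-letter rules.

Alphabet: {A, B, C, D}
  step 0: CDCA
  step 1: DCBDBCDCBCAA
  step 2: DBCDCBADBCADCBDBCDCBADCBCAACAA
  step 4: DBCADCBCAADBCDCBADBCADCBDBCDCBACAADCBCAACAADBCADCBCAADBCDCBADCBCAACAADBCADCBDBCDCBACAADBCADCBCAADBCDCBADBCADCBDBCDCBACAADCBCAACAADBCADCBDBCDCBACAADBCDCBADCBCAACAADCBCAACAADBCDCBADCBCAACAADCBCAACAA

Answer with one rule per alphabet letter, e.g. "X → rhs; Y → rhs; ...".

A->CAA, B->A, C->DCB, D->DBC

  step 1 ⇒ step 2: DCBDBCDCBCAA ⇒ DBC·DCB·A·DBC·A·DCB·DBC·DCB·A·DCB·CAA·CAA
    A ↦ CAA
    B ↦ A
    C ↦ DCB
    D ↦ DBC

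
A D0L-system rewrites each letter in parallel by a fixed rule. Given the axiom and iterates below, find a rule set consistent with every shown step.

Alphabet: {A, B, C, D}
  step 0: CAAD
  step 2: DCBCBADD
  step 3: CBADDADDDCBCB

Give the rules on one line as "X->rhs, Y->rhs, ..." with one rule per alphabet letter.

A->D, B->DD, C->A, D->CB

  step 2 ⇒ step 3: DCBCBADD ⇒ CB·A·DD·A·DD·D·CB·CB
    A ↦ D
    B ↦ DD
    C ↦ A
    D ↦ CB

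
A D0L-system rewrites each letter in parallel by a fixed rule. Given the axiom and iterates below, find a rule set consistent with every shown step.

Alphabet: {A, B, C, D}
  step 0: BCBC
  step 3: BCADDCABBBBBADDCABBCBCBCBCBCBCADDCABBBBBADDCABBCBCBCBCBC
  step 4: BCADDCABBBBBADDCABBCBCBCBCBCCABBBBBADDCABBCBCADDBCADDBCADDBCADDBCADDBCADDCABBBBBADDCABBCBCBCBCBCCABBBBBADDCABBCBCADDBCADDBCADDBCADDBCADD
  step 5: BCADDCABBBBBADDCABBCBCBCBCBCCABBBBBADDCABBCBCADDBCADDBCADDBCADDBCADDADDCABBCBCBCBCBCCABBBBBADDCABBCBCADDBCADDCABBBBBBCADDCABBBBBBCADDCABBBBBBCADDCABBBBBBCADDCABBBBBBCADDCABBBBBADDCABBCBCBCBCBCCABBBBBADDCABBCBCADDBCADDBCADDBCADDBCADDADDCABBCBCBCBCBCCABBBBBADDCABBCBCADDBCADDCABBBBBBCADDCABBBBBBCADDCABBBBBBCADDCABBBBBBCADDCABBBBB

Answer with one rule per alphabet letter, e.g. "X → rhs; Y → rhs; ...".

  step 4 ⇒ step 5: BCADDCABBBBBADDCABBCBCBCBCBCCABBBBBADDCABBCBCADDBCADDBCADDBCADDBCADDBCADDCABBBBBADDCABBCBCBCBCBCCABBBBBADDCABBCBCADDBCADDBCADDBCADDBCADD ⇒ BC·ADD·CAB·BB·BB·ADD·CAB·BC·BC·BC·BC·BC·CAB·BB·BB·ADD·CAB·BC·BC·ADD·BC·ADD·BC·ADD·BC·ADD·BC·ADD·ADD·CAB·BC·BC·BC·BC·BC·CAB·BB·BB·ADD·CAB·BC·BC·ADD·BC·ADD·CAB·BB·BB·BC·ADD·CAB·BB·BB·BC·ADD·CAB·BB·BB·BC·ADD·CAB·BB·BB·BC·ADD·CAB·BB·BB·BC·ADD·CAB·BB·BB·ADD·CAB·BC·BC·BC·BC·BC·CAB·BB·BB·ADD·CAB·BC·BC·ADD·BC·ADD·BC·ADD·BC·ADD·BC·ADD·ADD·CAB·BC·BC·BC·BC·BC·CAB·BB·BB·ADD·CAB·BC·BC·ADD·BC·ADD·CAB·BB·BB·BC·ADD·CAB·BB·BB·BC·ADD·CAB·BB·BB·BC·ADD·CAB·BB·BB·BC·ADD·CAB·BB·BB
    A ↦ CAB
    B ↦ BC
    C ↦ ADD
    D ↦ BB

A->CAB, B->BC, C->ADD, D->BB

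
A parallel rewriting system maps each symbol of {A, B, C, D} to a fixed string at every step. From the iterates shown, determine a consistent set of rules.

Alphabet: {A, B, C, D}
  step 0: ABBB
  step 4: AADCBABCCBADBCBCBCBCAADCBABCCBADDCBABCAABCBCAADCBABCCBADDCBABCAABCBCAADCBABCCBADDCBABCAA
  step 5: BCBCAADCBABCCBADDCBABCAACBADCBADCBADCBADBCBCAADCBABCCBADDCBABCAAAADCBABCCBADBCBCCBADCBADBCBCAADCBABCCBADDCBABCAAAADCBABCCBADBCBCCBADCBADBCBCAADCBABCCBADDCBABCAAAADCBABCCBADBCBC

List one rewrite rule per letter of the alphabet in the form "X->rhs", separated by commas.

A->BC, B->CBA, C->D, D->AA

  step 4 ⇒ step 5: AADCBABCCBADBCBCBCBCAADCBABCCBADDCBABCAABCBCAADCBABCCBADDCBABCAABCBCAADCBABCCBADDCBABCAA ⇒ BC·BC·AA·D·CBA·BC·CBA·D·D·CBA·BC·AA·CBA·D·CBA·D·CBA·D·CBA·D·BC·BC·AA·D·CBA·BC·CBA·D·D·CBA·BC·AA·AA·D·CBA·BC·CBA·D·BC·BC·CBA·D·CBA·D·BC·BC·AA·D·CBA·BC·CBA·D·D·CBA·BC·AA·AA·D·CBA·BC·CBA·D·BC·BC·CBA·D·CBA·D·BC·BC·AA·D·CBA·BC·CBA·D·D·CBA·BC·AA·AA·D·CBA·BC·CBA·D·BC·BC
    A ↦ BC
    B ↦ CBA
    C ↦ D
    D ↦ AA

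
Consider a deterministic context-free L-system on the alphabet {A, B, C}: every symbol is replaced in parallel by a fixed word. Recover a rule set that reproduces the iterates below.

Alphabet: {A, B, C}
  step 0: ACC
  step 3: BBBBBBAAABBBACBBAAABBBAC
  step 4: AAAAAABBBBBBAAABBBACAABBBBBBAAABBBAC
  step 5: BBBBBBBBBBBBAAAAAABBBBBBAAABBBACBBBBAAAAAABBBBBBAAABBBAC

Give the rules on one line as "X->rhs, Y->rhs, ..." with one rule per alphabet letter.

A->BB, B->A, C->BAC

  step 4 ⇒ step 5: AAAAAABBBBBBAAABBBACAABBBBBBAAABBBAC ⇒ BB·BB·BB·BB·BB·BB·A·A·A·A·A·A·BB·BB·BB·A·A·A·BB·BAC·BB·BB·A·A·A·A·A·A·BB·BB·BB·A·A·A·BB·BAC
    A ↦ BB
    B ↦ A
    C ↦ BAC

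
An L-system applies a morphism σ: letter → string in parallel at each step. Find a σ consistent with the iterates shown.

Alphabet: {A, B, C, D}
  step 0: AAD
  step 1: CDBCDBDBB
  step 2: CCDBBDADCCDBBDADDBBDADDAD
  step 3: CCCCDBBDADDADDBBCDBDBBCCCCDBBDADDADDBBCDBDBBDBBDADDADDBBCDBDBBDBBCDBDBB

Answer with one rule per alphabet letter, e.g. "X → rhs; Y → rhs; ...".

A->CDB, B->DAD, C->CC, D->DBB

  step 2 ⇒ step 3: CCDBBDADCCDBBDADDBBDADDAD ⇒ CC·CC·DBB·DAD·DAD·DBB·CDB·DBB·CC·CC·DBB·DAD·DAD·DBB·CDB·DBB·DBB·DAD·DAD·DBB·CDB·DBB·DBB·CDB·DBB
    A ↦ CDB
    B ↦ DAD
    C ↦ CC
    D ↦ DBB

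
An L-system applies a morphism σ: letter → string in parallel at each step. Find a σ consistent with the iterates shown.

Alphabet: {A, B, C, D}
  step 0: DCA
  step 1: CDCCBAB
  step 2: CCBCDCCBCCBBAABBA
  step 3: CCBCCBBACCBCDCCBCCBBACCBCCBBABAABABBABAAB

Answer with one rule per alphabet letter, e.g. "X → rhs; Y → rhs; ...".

A->AB, B->BA, C->CCB, D->CD

  step 2 ⇒ step 3: CCBCDCCBCCBBAABBA ⇒ CCB·CCB·BA·CCB·CD·CCB·CCB·BA·CCB·CCB·BA·BA·AB·AB·BA·BA·AB
    A ↦ AB
    B ↦ BA
    C ↦ CCB
    D ↦ CD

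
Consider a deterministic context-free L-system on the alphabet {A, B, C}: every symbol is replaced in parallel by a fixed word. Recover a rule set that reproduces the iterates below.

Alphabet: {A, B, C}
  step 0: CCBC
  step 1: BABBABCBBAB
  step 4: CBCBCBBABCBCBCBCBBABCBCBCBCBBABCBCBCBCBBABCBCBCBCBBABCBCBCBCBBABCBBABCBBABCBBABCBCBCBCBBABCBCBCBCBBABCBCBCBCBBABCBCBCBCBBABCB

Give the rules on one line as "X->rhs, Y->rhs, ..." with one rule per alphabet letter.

A->CB, B->CB, C->BAB

  step 0 ⇒ step 1: CCBC ⇒ BAB·BAB·CB·BAB
    B ↦ CB
    C ↦ BAB
    A ↦ CB  (constrained at step 1)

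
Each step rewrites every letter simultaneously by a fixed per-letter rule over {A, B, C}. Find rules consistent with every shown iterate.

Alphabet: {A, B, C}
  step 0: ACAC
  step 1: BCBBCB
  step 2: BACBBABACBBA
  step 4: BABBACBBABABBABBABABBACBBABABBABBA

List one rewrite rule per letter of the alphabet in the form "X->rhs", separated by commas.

  step 1 ⇒ step 2: BCBBCB ⇒ BA·CB·BA·BA·CB·BA
    B ↦ BA
    C ↦ CB
  step 0 ⇒ step 1: ACAC ⇒ B·CB·B·CB
    A ↦ B

A->B, B->BA, C->CB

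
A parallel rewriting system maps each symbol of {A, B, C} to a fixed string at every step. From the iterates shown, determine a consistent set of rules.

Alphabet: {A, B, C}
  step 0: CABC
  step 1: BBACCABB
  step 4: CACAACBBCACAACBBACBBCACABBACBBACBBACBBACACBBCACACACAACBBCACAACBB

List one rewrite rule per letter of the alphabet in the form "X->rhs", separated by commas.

A->AC, B->CA, C->BB

  step 0 ⇒ step 1: CABC ⇒ BB·AC·CA·BB
    A ↦ AC
    B ↦ CA
    C ↦ BB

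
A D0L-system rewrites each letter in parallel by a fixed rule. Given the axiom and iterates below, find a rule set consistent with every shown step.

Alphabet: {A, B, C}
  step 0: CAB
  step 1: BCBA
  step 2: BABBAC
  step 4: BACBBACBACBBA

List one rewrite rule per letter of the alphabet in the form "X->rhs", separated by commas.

  step 1 ⇒ step 2: BCBA ⇒ BA·B·BA·C
    A ↦ C
    B ↦ BA
    C ↦ B

A->C, B->BA, C->B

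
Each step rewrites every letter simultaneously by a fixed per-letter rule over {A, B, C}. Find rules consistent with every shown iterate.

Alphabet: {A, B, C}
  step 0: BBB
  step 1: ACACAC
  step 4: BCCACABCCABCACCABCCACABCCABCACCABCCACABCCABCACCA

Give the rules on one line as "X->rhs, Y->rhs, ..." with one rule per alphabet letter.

  step 0 ⇒ step 1: BBB ⇒ AC·AC·AC
    B ↦ AC
    A ↦ BC  (constrained at step 1)
    C ↦ CA  (constrained at step 1)

A->BC, B->AC, C->CA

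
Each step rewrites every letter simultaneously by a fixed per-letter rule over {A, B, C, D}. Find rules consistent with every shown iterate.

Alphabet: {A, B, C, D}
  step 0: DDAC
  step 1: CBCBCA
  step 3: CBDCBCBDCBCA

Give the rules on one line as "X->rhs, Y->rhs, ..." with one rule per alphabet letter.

  step 0 ⇒ step 1: DDAC ⇒ CB·CB·C·A
    A ↦ C
    C ↦ A
    D ↦ CB
    B ↦ BD  (constrained at step 1)

A->C, B->BD, C->A, D->CB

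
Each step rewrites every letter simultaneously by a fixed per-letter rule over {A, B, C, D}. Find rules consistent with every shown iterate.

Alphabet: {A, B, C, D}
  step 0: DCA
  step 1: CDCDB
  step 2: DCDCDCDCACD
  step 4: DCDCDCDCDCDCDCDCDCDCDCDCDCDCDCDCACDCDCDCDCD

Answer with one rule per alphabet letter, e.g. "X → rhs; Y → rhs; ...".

  step 1 ⇒ step 2: CDCDB ⇒ DCD·C·DCD·C·ACD
    B ↦ ACD
    C ↦ DCD
    D ↦ C
  step 0 ⇒ step 1: DCA ⇒ C·DCD·B
    A ↦ B

A->B, B->ACD, C->DCD, D->C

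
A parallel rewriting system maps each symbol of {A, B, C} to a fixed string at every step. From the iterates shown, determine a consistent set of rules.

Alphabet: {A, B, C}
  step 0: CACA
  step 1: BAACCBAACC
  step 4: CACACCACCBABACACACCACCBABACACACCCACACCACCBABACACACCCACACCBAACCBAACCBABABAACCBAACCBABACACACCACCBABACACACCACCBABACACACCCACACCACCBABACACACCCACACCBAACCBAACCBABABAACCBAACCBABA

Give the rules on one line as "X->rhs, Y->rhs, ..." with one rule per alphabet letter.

A->ACC, B->CAC, C->BA

  step 0 ⇒ step 1: CACA ⇒ BA·ACC·BA·ACC
    A ↦ ACC
    C ↦ BA
    B ↦ CAC  (constrained at step 1)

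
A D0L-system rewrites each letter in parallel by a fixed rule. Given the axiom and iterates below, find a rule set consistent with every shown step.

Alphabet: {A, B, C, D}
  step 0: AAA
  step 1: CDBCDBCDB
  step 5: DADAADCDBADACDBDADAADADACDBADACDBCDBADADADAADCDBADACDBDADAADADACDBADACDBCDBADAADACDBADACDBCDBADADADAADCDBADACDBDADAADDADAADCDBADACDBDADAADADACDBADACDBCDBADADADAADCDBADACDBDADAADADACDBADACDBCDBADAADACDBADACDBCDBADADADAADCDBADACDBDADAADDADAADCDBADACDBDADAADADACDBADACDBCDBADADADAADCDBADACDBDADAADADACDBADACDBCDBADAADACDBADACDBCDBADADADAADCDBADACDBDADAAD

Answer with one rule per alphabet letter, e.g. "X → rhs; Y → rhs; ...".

A->CDB, B->AD, C->D, D->ADA

  step 0 ⇒ step 1: AAA ⇒ CDB·CDB·CDB
    A ↦ CDB
    B ↦ AD  (constrained at step 1)
    C ↦ D  (constrained at step 1)
    D ↦ ADA  (constrained at step 1)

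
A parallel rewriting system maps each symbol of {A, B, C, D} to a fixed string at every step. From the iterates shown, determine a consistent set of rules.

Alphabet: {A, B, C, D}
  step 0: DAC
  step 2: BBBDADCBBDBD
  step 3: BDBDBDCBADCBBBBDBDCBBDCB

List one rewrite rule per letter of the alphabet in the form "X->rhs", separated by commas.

A->AD, B->BD, C->BB, D->CB

  step 2 ⇒ step 3: BBBDADCBBDBD ⇒ BD·BD·BD·CB·AD·CB·BB·BD·BD·CB·BD·CB
    A ↦ AD
    B ↦ BD
    C ↦ BB
    D ↦ CB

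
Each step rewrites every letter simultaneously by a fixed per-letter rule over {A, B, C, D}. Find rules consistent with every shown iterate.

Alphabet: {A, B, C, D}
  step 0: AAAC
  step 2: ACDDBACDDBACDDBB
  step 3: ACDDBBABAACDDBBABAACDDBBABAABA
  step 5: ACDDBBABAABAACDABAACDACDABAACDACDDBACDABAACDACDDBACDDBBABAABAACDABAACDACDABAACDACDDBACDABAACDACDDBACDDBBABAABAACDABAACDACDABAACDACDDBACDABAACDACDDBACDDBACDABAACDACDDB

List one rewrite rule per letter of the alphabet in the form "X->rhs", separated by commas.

  step 2 ⇒ step 3: ACDDBACDDBACDDBB ⇒ ACD·D·B·B·ABA·ACD·D·B·B·ABA·ACD·D·B·B·ABA·ABA
    A ↦ ACD
    B ↦ ABA
    C ↦ D
    D ↦ B

A->ACD, B->ABA, C->D, D->B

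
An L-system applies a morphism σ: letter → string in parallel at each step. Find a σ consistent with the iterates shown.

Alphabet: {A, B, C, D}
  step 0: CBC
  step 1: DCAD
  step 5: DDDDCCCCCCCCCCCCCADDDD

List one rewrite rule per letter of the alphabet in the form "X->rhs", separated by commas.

A->DB, B->CA, C->D, D->CC

  step 0 ⇒ step 1: CBC ⇒ D·CA·D
    B ↦ CA
    C ↦ D
    A ↦ DB  (constrained at step 1)
    D ↦ CC  (constrained at step 1)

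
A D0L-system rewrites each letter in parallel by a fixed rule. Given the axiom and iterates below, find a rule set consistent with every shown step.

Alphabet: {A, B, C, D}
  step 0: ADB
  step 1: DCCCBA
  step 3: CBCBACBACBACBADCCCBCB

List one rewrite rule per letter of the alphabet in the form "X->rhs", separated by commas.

A->DC, B->A, C->CB, D->CCB

  step 0 ⇒ step 1: ADB ⇒ DC·CCB·A
    A ↦ DC
    B ↦ A
    D ↦ CCB
    C ↦ CB  (constrained at step 1)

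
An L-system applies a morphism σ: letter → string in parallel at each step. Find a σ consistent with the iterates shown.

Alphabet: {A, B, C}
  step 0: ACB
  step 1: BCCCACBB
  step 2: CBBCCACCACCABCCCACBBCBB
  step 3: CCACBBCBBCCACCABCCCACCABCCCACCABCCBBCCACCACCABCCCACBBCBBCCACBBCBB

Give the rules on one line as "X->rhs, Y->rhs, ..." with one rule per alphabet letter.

  step 2 ⇒ step 3: CBBCCACCACCABCCCACBBCBB ⇒ CCA·CBB·CBB·CCA·CCA·BC·CCA·CCA·BC·CCA·CCA·BC·CBB·CCA·CCA·CCA·BC·CCA·CBB·CBB·CCA·CBB·CBB
    A ↦ BC
    B ↦ CBB
    C ↦ CCA

A->BC, B->CBB, C->CCA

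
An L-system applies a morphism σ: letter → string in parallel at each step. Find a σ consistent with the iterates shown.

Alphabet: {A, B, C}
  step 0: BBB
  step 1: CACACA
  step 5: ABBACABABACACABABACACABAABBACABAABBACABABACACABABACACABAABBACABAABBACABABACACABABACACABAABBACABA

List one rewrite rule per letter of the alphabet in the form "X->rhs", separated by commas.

A->BA, B->CA, C->AB

  step 0 ⇒ step 1: BBB ⇒ CA·CA·CA
    B ↦ CA
    A ↦ BA  (constrained at step 1)
    C ↦ AB  (constrained at step 1)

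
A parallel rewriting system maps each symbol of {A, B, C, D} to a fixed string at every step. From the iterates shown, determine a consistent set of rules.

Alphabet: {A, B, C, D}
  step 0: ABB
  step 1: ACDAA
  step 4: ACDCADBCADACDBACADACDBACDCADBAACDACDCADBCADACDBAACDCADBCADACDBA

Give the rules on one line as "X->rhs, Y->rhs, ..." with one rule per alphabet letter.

  step 0 ⇒ step 1: ABB ⇒ ACD·A·A
    A ↦ ACD
    B ↦ A
    C ↦ CAD  (constrained at step 1)
    D ↦ B  (constrained at step 1)

A->ACD, B->A, C->CAD, D->B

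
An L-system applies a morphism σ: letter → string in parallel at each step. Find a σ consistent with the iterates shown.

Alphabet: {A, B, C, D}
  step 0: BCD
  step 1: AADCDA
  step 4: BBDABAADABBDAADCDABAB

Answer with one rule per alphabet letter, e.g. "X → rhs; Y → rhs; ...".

  step 0 ⇒ step 1: BCD ⇒ A·ADC·DA
    B ↦ A
    C ↦ ADC
    D ↦ DA
    A ↦ B  (constrained at step 1)

A->B, B->A, C->ADC, D->DA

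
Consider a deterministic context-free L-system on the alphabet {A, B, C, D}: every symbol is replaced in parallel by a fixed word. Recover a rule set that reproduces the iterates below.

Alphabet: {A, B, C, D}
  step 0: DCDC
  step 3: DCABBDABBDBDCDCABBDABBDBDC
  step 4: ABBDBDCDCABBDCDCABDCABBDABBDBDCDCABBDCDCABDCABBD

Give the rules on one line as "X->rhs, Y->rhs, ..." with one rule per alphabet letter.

A->B, B->DC, C->BD, D->AB

  step 3 ⇒ step 4: DCABBDABBDBDCDCABBDABBDBDC ⇒ AB·BD·B·DC·DC·AB·B·DC·DC·AB·DC·AB·BD·AB·BD·B·DC·DC·AB·B·DC·DC·AB·DC·AB·BD
    A ↦ B
    B ↦ DC
    C ↦ BD
    D ↦ AB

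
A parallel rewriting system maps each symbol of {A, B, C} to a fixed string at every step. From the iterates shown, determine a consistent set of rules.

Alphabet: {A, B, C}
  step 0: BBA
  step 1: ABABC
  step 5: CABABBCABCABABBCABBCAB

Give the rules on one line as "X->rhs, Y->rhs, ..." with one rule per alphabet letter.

A->C, B->AB, C->B

  step 0 ⇒ step 1: BBA ⇒ AB·AB·C
    A ↦ C
    B ↦ AB
    C ↦ B  (constrained at step 1)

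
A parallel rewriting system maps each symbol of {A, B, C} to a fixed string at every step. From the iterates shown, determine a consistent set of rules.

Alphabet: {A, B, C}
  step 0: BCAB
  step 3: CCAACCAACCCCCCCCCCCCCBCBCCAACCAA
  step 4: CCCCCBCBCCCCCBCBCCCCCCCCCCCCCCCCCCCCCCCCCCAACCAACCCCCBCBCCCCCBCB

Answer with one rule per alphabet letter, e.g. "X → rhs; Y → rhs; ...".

  step 3 ⇒ step 4: CCAACCAACCCCCCCCCCCCCBCBCCAACCAA ⇒ CC·CC·CB·CB·CC·CC·CB·CB·CC·CC·CC·CC·CC·CC·CC·CC·CC·CC·CC·CC·CC·AA·CC·AA·CC·CC·CB·CB·CC·CC·CB·CB
    A ↦ CB
    B ↦ AA
    C ↦ CC

A->CB, B->AA, C->CC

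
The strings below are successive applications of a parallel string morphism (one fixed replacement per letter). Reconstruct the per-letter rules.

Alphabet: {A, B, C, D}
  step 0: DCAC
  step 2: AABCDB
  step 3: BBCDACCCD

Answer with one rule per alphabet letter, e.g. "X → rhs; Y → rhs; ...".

A->B, B->CD, C->A, D->CC

  step 2 ⇒ step 3: AABCDB ⇒ B·B·CD·A·CC·CD
    A ↦ B
    B ↦ CD
    C ↦ A
    D ↦ CC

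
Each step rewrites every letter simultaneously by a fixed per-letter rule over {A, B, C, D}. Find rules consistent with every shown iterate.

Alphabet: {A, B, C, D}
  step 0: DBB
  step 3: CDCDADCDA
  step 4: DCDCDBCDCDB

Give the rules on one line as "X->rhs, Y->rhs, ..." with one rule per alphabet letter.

  step 3 ⇒ step 4: CDCDADCDA ⇒ D·C·D·C·DB·C·D·C·DB
    A ↦ DB
    C ↦ D
    D ↦ C
    B ↦ DA  (constrained at step 0)

A->DB, B->DA, C->D, D->C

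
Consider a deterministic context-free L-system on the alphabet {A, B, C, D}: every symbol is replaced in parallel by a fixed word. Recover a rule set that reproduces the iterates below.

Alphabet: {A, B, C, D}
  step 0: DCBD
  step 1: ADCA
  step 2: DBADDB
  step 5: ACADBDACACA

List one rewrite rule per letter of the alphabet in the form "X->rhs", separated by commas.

  step 1 ⇒ step 2: ADCA ⇒ DB·A·D·DB
    A ↦ DB
    C ↦ D
    D ↦ A
  step 0 ⇒ step 1: DCBD ⇒ A·D·C·A
    B ↦ C

A->DB, B->C, C->D, D->A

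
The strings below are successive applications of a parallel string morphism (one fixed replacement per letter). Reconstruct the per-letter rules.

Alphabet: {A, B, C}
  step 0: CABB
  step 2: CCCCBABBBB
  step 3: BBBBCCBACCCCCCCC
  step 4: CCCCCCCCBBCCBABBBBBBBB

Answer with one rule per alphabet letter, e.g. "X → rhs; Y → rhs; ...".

A->BA, B->CC, C->B

  step 3 ⇒ step 4: BBBBCCBACCCCCCCC ⇒ CC·CC·CC·CC·B·B·CC·BA·B·B·B·B·B·B·B·B
    A ↦ BA
    B ↦ CC
    C ↦ B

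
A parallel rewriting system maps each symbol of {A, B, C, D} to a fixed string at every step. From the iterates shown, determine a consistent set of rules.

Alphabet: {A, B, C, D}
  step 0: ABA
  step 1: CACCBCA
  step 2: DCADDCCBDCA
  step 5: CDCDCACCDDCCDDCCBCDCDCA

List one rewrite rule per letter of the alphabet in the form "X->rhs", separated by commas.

A->CA, B->CCB, C->D, D->C

  step 1 ⇒ step 2: CACCBCA ⇒ D·CA·D·D·CCB·D·CA
    A ↦ CA
    B ↦ CCB
    C ↦ D
    D ↦ C  (constrained at step 2)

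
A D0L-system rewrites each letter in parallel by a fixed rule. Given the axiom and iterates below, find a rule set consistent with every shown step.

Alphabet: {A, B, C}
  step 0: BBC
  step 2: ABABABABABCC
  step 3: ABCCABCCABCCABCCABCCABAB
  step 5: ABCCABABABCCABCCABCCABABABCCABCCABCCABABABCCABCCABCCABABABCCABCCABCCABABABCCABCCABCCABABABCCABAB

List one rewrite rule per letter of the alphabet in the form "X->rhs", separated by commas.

  step 2 ⇒ step 3: ABABABABABCC ⇒ AB·CC·AB·CC·AB·CC·AB·CC·AB·CC·AB·AB
    A ↦ AB
    B ↦ CC
    C ↦ AB

A->AB, B->CC, C->AB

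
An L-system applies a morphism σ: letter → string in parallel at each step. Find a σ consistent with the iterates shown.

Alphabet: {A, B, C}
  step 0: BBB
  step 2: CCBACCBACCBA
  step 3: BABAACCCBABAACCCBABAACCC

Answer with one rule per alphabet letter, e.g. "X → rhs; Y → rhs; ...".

  step 2 ⇒ step 3: CCBACCBACCBA ⇒ BA·BA·AC·CC·BA·BA·AC·CC·BA·BA·AC·CC
    A ↦ CC
    B ↦ AC
    C ↦ BA

A->CC, B->AC, C->BA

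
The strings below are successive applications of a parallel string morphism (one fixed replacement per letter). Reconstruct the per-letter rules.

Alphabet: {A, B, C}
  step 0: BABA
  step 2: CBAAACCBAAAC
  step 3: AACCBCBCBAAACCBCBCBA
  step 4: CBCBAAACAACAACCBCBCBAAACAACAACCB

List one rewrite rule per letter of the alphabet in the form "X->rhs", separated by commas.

A->CB, B->AC, C->A

  step 3 ⇒ step 4: AACCBCBCBAAACCBCBCBA ⇒ CB·CB·A·A·AC·A·AC·A·AC·CB·CB·CB·A·A·AC·A·AC·A·AC·CB
    A ↦ CB
    B ↦ AC
    C ↦ A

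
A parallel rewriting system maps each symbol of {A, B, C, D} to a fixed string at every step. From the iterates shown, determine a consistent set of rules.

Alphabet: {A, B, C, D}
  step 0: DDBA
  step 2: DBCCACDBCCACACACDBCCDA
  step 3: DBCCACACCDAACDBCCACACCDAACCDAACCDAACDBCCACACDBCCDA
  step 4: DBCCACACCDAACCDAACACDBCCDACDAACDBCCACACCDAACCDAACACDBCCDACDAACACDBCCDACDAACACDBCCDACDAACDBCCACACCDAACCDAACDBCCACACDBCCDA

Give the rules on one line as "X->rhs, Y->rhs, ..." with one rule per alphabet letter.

  step 3 ⇒ step 4: DBCCACACCDAACDBCCACACCDAACCDAACCDAACDBCCACACDBCCDA ⇒ DBC·C·AC·AC·CDA·AC·CDA·AC·AC·DBC·CDA·CDA·AC·DBC·C·AC·AC·CDA·AC·CDA·AC·AC·DBC·CDA·CDA·AC·AC·DBC·CDA·CDA·AC·AC·DBC·CDA·CDA·AC·DBC·C·AC·AC·CDA·AC·CDA·AC·DBC·C·AC·AC·DBC·CDA
    A ↦ CDA
    B ↦ C
    C ↦ AC
    D ↦ DBC

A->CDA, B->C, C->AC, D->DBC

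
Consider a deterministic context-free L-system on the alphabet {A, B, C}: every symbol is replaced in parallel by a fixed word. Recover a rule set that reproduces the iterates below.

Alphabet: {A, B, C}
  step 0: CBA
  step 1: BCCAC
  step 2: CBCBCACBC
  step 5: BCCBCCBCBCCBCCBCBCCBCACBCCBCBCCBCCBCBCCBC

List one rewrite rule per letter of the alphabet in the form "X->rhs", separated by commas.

A->AC, B->C, C->BC

  step 1 ⇒ step 2: BCCAC ⇒ C·BC·BC·AC·BC
    A ↦ AC
    B ↦ C
    C ↦ BC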